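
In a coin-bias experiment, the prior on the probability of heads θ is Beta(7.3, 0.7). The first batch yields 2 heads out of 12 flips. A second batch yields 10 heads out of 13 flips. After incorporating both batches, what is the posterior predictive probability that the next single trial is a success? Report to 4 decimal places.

0.5848

The Beta prior is conjugate to a Binomial/Bernoulli likelihood; the update adds successes to α and failures to β.
After batch 1: Beta(7.3+2, 0.7+10) = Beta(9.3, 10.7).
After batch 2: Beta(9.3+10, 10.7+3) = Beta(19.3, 13.7).
For a single future Bernoulli trial, P(success | data) = α/(α+β) = 0.5848.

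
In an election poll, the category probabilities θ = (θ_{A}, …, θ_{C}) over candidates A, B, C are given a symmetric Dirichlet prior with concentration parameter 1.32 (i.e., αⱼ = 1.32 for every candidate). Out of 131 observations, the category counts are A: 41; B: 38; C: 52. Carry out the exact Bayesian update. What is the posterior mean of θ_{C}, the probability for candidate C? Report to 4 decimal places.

The Dirichlet prior is conjugate to the Multinomial likelihood: each posterior αⱼ = prior αⱼ + observed count nⱼ.
Posterior concentration: (42.32, 39.32, 53.32), total = 134.96.
E[θ_{C}|data] = α_{C}/Σα = 53.32/134.96 = 0.3951.

0.3951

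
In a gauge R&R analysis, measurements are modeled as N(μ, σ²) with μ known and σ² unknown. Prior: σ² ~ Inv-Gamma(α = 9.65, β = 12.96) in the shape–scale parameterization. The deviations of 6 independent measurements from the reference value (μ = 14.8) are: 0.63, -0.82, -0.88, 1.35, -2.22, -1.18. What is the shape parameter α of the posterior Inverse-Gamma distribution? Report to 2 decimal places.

12.65

With known mean μ and an Inverse-Gamma(α, β) prior on σ², the Normal likelihood is conjugate: posterior is Inv-Gamma(α + n/2, β + Σ(xᵢ−μ)²/2).
Σ(xᵢ−μ)² = (0.63)² + (-0.82)² + (-0.88)² + (1.35)² + (-2.22)² + (-1.18)² = 9.9870.
Posterior: Inv-Gamma(9.65 + 6/2, 12.96 + 9.9870/2) = Inv-Gamma(12.65, 17.95350).
Posterior α = 12.65.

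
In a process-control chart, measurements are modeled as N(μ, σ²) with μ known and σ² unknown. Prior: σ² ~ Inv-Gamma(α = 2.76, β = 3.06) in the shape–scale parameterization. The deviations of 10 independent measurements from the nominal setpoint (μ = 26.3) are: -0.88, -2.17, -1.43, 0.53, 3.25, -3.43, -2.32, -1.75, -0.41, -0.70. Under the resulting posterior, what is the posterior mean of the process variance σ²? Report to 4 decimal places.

With known mean μ and an Inverse-Gamma(α, β) prior on σ², the Normal likelihood is conjugate: posterior is Inv-Gamma(α + n/2, β + Σ(xᵢ−μ)²/2).
Σ(xᵢ−μ)² = (-0.88)² + (-2.17)² + (-1.43)² + (0.53)² + (3.25)² + (-3.43)² + (-2.32)² + (-1.75)² + (-0.41)² + (-0.70)² = 39.2395.
Posterior: Inv-Gamma(2.76 + 10/2, 3.06 + 39.2395/2) = Inv-Gamma(7.76, 22.67975).
E[σ²|data] = β/(α−1) = 22.67975/6.76 = 3.3550.

3.3550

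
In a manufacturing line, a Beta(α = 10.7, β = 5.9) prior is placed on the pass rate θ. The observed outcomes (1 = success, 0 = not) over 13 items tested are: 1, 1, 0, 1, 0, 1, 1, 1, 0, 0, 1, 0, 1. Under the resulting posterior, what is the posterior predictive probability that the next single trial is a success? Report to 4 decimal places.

The Beta prior is conjugate to a Binomial/Bernoulli likelihood; the update adds successes to α and failures to β.
Posterior: Beta(α+k, β+n−k) = Beta(10.7+8, 5.9+5) = Beta(18.7, 10.9).
For a single future Bernoulli trial, P(success | data) = α/(α+β) = 0.6318.

0.6318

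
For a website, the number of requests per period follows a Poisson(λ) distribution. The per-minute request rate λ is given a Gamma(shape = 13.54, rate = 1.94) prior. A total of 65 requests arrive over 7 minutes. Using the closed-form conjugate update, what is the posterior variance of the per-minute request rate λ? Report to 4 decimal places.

With a Gamma(shape α, rate β) prior, the Poisson likelihood is conjugate: the posterior is Gamma(α + ΣXᵢ, β + n).
Posterior: Gamma(α+S, β+n) = Gamma(13.54+65, 1.94+7) = Gamma(78.54, 8.94).
Var = α/β² = 78.54/8.94² = 0.9827.

0.9827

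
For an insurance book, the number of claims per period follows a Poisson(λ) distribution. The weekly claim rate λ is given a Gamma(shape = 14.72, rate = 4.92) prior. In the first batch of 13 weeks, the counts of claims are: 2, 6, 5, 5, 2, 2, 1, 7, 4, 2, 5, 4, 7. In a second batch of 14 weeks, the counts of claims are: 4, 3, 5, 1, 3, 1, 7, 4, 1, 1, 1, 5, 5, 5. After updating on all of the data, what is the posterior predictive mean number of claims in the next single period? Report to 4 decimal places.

With a Gamma(shape α, rate β) prior, the Poisson likelihood is conjugate: the posterior is Gamma(α + ΣXᵢ, β + n).
Batch 1: sum of counts S = 52 over n = 13 weeks.
After batch 1: Gamma(α+S, β+n) = Gamma(14.72+52, 4.92+13) = Gamma(66.72, 17.92).
Batch 2: sum of counts S = 46 over n = 14 weeks.
After batch 2: Gamma(α+S, β+n) = Gamma(66.72+46, 17.92+14) = Gamma(112.72, 31.92).
The predictive distribution for one future period is NegBinom with mean α/β = 3.5313.

3.5313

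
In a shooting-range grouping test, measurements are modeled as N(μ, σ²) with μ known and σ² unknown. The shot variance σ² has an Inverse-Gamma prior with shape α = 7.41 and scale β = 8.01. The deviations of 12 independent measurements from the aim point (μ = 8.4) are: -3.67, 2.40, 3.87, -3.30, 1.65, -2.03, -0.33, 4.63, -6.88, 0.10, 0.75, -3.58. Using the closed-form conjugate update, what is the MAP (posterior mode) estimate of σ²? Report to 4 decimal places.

With known mean μ and an Inverse-Gamma(α, β) prior on σ², the Normal likelihood is conjugate: posterior is Inv-Gamma(α + n/2, β + Σ(xᵢ−μ)²/2).
Σ(xᵢ−μ)² = (-3.67)² + (2.40)² + (3.87)² + (-3.30)² + (1.65)² + (-2.03)² + (-0.33)² + (4.63)² + (-6.88)² + (0.10)² + (0.75)² + (-3.58)² = 134.2083.
Posterior: Inv-Gamma(7.41 + 12/2, 8.01 + 134.2083/2) = Inv-Gamma(13.41, 75.11415).
Mode = β/(α+1) = 75.11415/14.41 = 5.2126.

5.2126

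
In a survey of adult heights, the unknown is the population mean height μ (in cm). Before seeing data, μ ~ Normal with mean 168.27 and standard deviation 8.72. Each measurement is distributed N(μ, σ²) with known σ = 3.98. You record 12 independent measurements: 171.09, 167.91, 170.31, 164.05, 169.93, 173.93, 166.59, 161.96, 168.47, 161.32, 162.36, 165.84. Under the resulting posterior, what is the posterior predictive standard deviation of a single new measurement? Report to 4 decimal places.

4.1398

For Normal data with known variance σ², a Normal(μ₀, σ₀²) prior on μ is conjugate. Posterior precision = 1/σ₀² + n/σ²; posterior mean is the precision-weighted average of μ₀ and x̄.
σ₀² = 8.72² = 76.0384, σ² = 3.98² = 15.8404; σ² + n·σ₀² = 15.8404 + 12·76.0384 = 928.3012.
Posterior precision = 1/σ₀² + n/σ² = 1/76.0384 + 12/15.8404 = (σ² + n·σ₀²)/(σ₀²σ²) = 928.3012/(76.0384·15.8404); posterior variance σₙ² = σ₀²σ²/(σ² + n·σ₀²) = 76.0384·15.8404/928.3012 = 1.297508.
Predictive variance for one new observation = σₙ² + σ² = 76.0384·15.8404/928.3012 + 15.8404 = σ²·(σ₀² + 928.3012)/928.3012 = 15.8404·1004.3396/928.3012 = 17.137908; SD = √(15.8404·1004.3396/928.3012) = 4.1398.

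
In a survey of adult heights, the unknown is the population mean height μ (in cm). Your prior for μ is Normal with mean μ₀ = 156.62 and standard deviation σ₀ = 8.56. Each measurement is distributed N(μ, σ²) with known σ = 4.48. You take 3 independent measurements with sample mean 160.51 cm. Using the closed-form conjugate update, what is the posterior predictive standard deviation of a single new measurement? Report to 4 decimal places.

For Normal data with known variance σ², a Normal(μ₀, σ₀²) prior on μ is conjugate. Posterior precision = 1/σ₀² + n/σ²; posterior mean is the precision-weighted average of μ₀ and x̄.
σ₀² = 8.56² = 73.2736, σ² = 4.48² = 20.0704; σ² + n·σ₀² = 20.0704 + 3·73.2736 = 239.8912.
Posterior precision = 1/σ₀² + n/σ² = 1/73.2736 + 3/20.0704 = (σ² + n·σ₀²)/(σ₀²σ²) = 239.8912/(73.2736·20.0704); posterior variance σₙ² = σ₀²σ²/(σ² + n·σ₀²) = 73.2736·20.0704/239.8912 = 6.130406.
Predictive variance for one new observation = σₙ² + σ² = 73.2736·20.0704/239.8912 + 20.0704 = σ²·(σ₀² + 239.8912)/239.8912 = 20.0704·313.1648/239.8912 = 26.200806; SD = √(20.0704·313.1648/239.8912) = 5.1187.

5.1187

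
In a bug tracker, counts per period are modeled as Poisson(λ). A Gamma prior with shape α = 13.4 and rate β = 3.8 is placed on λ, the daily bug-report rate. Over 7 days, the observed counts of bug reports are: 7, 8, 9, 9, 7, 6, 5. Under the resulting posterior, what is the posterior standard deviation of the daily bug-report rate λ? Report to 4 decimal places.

0.7431

With a Gamma(shape α, rate β) prior, the Poisson likelihood is conjugate: the posterior is Gamma(α + ΣXᵢ, β + n).
Sum of counts S = 51 over n = 7 days.
Posterior: Gamma(α+S, β+n) = Gamma(13.4+51, 3.8+7) = Gamma(64.4, 10.8).
SD = √α/β = √64.4/10.8 = 0.7431.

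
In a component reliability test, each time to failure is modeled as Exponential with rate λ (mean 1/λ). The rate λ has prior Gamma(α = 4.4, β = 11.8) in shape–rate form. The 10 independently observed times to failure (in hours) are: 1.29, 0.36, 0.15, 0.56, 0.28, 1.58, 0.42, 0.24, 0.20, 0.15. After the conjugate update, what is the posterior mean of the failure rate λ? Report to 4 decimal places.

With a Gamma(shape α, rate β) prior on the exponential rate λ, the posterior after n observations with total T = Σxᵢ is Gamma(α+n, β+T).
Sum of observations T = 5.23 hours; n = 10.
Posterior: Gamma(4.4+10, 11.8+5.23) = Gamma(14.4, 17.03).
Posterior mean of λ = α/β = 14.4/17.03 = 0.8456.

0.8456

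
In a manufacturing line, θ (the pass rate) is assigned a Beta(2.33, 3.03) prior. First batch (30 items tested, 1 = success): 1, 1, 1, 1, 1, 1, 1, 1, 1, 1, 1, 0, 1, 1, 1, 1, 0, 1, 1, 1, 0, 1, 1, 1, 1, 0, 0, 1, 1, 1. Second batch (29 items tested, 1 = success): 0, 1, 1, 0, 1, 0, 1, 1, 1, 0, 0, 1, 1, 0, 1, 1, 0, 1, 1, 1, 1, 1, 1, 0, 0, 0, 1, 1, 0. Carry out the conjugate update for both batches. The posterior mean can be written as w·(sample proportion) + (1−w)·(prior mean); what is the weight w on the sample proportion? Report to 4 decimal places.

0.9167

The Beta prior is conjugate to a Binomial/Bernoulli likelihood; the update adds successes to α and failures to β.
Total number of items tested: n = 30 + 29 = 59.
Posterior mean = (α₀+k)/(α₀+β₀+n) = [n/(α₀+β₀+n)]·(k/n) + [(α₀+β₀)/(α₀+β₀+n)]·α₀/(α₀+β₀), so only n and the prior enter the weight.
The weight on the data is w = n/(α₀+β₀+n) = 59/(2.33+3.03+59) = 59/64.36 = 0.9167.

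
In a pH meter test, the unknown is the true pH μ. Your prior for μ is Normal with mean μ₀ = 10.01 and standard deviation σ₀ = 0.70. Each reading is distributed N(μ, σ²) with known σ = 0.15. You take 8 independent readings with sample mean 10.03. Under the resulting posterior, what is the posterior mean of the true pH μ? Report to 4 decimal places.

10.0299

For Normal data with known variance σ², a Normal(μ₀, σ₀²) prior on μ is conjugate. Posterior precision = 1/σ₀² + n/σ²; posterior mean is the precision-weighted average of μ₀ and x̄.
n·x̄ = 8·10.03 = 80.24.
σ₀² = 0.70² = 0.49, σ² = 0.15² = 0.0225; σ² + n·σ₀² = 0.0225 + 8·0.49 = 3.9425.
Posterior mean = (μ₀/σ₀² + n·x̄/σ²)/(1/σ₀² + n/σ²) = (σ²·μ₀ + σ₀²·n·x̄)/(σ² + n·σ₀²) = (0.0225·10.01 + 0.49·80.24)/3.9425 = 39.542825/3.9425 = 10.0299.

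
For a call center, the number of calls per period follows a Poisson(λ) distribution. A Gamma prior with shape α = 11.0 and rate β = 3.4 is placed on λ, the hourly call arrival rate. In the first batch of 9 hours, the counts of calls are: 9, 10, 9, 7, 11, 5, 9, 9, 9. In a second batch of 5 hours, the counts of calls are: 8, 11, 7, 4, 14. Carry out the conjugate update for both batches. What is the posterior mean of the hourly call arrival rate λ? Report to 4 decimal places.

With a Gamma(shape α, rate β) prior, the Poisson likelihood is conjugate: the posterior is Gamma(α + ΣXᵢ, β + n).
Batch 1: sum of counts S = 78 over n = 9 hours.
After batch 1: Gamma(α+S, β+n) = Gamma(11.0+78, 3.4+9) = Gamma(89.0, 12.4).
Batch 2: sum of counts S = 44 over n = 5 hours.
After batch 2: Gamma(α+S, β+n) = Gamma(89.0+44, 12.4+5) = Gamma(133.0, 17.4).
Posterior mean = α/β = 133.0/17.4 = 7.6437.

7.6437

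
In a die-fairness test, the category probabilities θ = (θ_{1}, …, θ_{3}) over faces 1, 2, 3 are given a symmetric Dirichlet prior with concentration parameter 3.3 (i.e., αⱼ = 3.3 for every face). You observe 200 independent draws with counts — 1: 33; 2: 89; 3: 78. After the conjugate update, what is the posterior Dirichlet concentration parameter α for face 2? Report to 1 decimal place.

The Dirichlet prior is conjugate to the Multinomial likelihood: each posterior αⱼ = prior αⱼ + observed count nⱼ.
Posterior concentration: (36.3, 92.3, 81.3), total = 209.9.
α_{2} = 3.3 + 89 = 92.3.

92.3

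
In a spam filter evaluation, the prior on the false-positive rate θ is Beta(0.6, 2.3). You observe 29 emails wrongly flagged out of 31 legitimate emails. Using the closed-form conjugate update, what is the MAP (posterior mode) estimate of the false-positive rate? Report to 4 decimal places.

The Beta prior is conjugate to a Binomial/Bernoulli likelihood; the update adds successes to α and failures to β.
Posterior: Beta(α+k, β+n−k) = Beta(0.6+29, 2.3+2) = Beta(29.6, 4.3).
Mode of Beta(a,b) for a,b>1 is (a−1)/(a+b−2) = 28.6/31.9 = 0.8966.

0.8966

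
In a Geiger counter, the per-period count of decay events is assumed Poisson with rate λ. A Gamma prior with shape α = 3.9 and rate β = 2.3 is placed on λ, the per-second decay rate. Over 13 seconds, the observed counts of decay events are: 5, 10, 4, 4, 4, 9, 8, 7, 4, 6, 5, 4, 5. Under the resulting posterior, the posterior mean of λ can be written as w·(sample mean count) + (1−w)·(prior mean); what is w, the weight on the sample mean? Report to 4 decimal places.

With a Gamma(shape α, rate β) prior, the Poisson likelihood is conjugate: the posterior is Gamma(α + ΣXᵢ, β + n).
Posterior mean = (α₀+S)/(β₀+n) = [n/(β₀+n)]·(S/n) + [β₀/(β₀+n)]·(α₀/β₀), so only n and β₀ enter the weight.
Weight on data w = n/(β₀+n) = 13/(2.3+13) = 13/15.3 = 0.8497.

0.8497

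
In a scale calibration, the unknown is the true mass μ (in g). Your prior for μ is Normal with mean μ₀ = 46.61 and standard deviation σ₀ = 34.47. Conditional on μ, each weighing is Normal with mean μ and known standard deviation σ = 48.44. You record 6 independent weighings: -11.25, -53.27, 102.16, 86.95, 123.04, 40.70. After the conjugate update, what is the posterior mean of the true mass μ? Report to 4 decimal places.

47.6972

For Normal data with known variance σ², a Normal(μ₀, σ₀²) prior on μ is conjugate. Posterior precision = 1/σ₀² + n/σ²; posterior mean is the precision-weighted average of μ₀ and x̄.
Σxᵢ = (-11.25) + (-53.27) + 102.16 + 86.95 + 123.04 + 40.70 = 288.33, so n·x̄ = 288.33.
σ₀² = 34.47² = 1188.1809, σ² = 48.44² = 2346.4336; σ² + n·σ₀² = 2346.4336 + 6·1188.1809 = 9475.519.
Posterior mean = (μ₀/σ₀² + n·x̄/σ²)/(1/σ₀² + n/σ²) = (σ²·μ₀ + σ₀²·n·x̄)/(σ² + n·σ₀²) = (2346.4336·46.61 + 1188.1809·288.33)/9475.519 = 451955.468993/9475.519 = 47.6972.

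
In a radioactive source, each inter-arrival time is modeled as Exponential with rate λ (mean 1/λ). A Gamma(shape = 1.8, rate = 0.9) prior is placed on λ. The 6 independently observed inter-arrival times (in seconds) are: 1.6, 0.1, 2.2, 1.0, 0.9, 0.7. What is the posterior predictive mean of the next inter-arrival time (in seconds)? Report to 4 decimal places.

1.0882

With a Gamma(shape α, rate β) prior on the exponential rate λ, the posterior after n observations with total T = Σxᵢ is Gamma(α+n, β+T).
Sum of observations T = 6.5 seconds; n = 6.
Posterior: Gamma(1.8+6, 0.9+6.5) = Gamma(7.8, 7.4).
The predictive distribution for the next observation is Lomax; its mean is β/(α−1) = 7.4/6.8 = 1.0882.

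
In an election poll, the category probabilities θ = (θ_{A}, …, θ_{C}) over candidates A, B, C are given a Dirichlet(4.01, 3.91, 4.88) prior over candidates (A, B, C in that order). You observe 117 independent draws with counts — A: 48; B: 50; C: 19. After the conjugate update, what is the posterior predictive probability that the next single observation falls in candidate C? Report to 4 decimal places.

The Dirichlet prior is conjugate to the Multinomial likelihood: each posterior αⱼ = prior αⱼ + observed count nⱼ.
Posterior concentration: (52.01, 53.91, 23.88), total = 129.80.
P(next = C | data) = α_{C}/Σα = 0.1840.

0.1840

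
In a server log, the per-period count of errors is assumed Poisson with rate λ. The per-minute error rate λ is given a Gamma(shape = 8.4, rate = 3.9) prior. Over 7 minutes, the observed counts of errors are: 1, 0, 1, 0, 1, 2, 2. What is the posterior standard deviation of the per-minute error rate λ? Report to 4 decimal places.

0.3600

With a Gamma(shape α, rate β) prior, the Poisson likelihood is conjugate: the posterior is Gamma(α + ΣXᵢ, β + n).
Sum of counts S = 7 over n = 7 minutes.
Posterior: Gamma(α+S, β+n) = Gamma(8.4+7, 3.9+7) = Gamma(15.4, 10.9).
SD = √α/β = √15.4/10.9 = 0.3600.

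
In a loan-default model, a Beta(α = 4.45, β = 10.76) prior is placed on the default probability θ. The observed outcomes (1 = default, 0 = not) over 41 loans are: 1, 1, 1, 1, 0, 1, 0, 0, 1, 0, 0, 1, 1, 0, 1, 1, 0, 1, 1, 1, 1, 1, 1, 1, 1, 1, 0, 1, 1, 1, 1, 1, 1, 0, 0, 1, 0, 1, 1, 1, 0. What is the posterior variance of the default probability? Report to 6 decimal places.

0.004212

The Beta prior is conjugate to a Binomial/Bernoulli likelihood; the update adds successes to α and failures to β.
Posterior: Beta(α+k, β+n−k) = Beta(4.45+29, 10.76+12) = Beta(33.45, 22.76).
Var = αβ/((α+β)²(α+β+1)) = 33.45·22.76/(56.21²·57.21) = 0.004212.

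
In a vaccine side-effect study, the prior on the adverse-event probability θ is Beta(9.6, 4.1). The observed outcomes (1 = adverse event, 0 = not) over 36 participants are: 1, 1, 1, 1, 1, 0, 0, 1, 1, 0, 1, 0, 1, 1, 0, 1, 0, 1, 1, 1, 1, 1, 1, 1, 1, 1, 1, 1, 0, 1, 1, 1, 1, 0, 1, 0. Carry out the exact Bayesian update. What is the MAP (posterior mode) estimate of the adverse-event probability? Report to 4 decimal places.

0.7463

The Beta prior is conjugate to a Binomial/Bernoulli likelihood; the update adds successes to α and failures to β.
Posterior: Beta(α+k, β+n−k) = Beta(9.6+27, 4.1+9) = Beta(36.6, 13.1).
Mode of Beta(a,b) for a,b>1 is (a−1)/(a+b−2) = 35.6/47.7 = 0.7463.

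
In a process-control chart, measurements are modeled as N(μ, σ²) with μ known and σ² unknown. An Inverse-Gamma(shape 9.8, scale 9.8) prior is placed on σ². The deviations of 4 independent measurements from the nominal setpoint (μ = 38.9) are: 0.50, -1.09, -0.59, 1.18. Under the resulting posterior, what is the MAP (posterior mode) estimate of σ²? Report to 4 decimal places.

0.8898

With known mean μ and an Inverse-Gamma(α, β) prior on σ², the Normal likelihood is conjugate: posterior is Inv-Gamma(α + n/2, β + Σ(xᵢ−μ)²/2).
Σ(xᵢ−μ)² = (0.50)² + (-1.09)² + (-0.59)² + (1.18)² = 3.1786.
Posterior: Inv-Gamma(9.8 + 4/2, 9.8 + 3.1786/2) = Inv-Gamma(11.80, 11.38930).
Mode = β/(α+1) = 11.38930/12.80 = 0.8898.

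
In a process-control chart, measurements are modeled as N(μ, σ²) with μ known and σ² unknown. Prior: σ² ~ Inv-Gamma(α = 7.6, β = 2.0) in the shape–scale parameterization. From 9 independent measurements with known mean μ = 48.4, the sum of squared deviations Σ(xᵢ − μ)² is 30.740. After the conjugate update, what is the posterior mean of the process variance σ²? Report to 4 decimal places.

With known mean μ and an Inverse-Gamma(α, β) prior on σ², the Normal likelihood is conjugate: posterior is Inv-Gamma(α + n/2, β + Σ(xᵢ−μ)²/2).
Posterior: Inv-Gamma(7.6 + 9/2, 2.0 + 30.740/2) = Inv-Gamma(12.10, 17.3700).
E[σ²|data] = β/(α−1) = 17.3700/11.10 = 1.5649.

1.5649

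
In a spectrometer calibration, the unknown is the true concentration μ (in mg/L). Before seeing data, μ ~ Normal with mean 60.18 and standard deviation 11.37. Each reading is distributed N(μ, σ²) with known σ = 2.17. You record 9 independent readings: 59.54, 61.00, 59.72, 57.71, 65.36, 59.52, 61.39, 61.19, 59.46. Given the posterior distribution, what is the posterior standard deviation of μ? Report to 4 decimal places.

0.7219

For Normal data with known variance σ², a Normal(μ₀, σ₀²) prior on μ is conjugate. Posterior precision = 1/σ₀² + n/σ²; posterior mean is the precision-weighted average of μ₀ and x̄.
σ₀² = 11.37² = 129.2769, σ² = 2.17² = 4.7089; σ² + n·σ₀² = 4.7089 + 9·129.2769 = 1168.201.
Posterior precision = 1/σ₀² + n/σ² = 1/129.2769 + 9/4.7089 = (σ² + n·σ₀²)/(σ₀²σ²) = 1168.201/(129.2769·4.7089); posterior variance σₙ² = σ₀²σ²/(σ² + n·σ₀²) = 129.2769·4.7089/1168.201 = 0.521102.
Posterior SD = √σₙ² = √(129.2769·4.7089/1168.201) = 0.7219.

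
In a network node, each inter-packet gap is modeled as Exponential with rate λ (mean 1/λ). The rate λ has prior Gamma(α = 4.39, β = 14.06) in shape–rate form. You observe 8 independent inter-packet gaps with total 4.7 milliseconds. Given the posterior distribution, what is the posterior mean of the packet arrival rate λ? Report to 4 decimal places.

With a Gamma(shape α, rate β) prior on the exponential rate λ, the posterior after n observations with total T = Σxᵢ is Gamma(α+n, β+T).
Posterior: Gamma(4.39+8, 14.06+4.7) = Gamma(12.39, 18.76).
Posterior mean of λ = α/β = 12.39/18.76 = 0.6604.

0.6604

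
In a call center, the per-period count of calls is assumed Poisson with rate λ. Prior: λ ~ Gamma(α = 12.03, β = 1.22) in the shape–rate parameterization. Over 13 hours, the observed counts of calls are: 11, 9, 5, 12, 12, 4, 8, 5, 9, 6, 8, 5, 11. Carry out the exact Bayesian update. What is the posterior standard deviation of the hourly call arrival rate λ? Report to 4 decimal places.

With a Gamma(shape α, rate β) prior, the Poisson likelihood is conjugate: the posterior is Gamma(α + ΣXᵢ, β + n).
Sum of counts S = 105 over n = 13 hours.
Posterior: Gamma(α+S, β+n) = Gamma(12.03+105, 1.22+13) = Gamma(117.03, 14.22).
SD = √α/β = √117.03/14.22 = 0.7608.

0.7608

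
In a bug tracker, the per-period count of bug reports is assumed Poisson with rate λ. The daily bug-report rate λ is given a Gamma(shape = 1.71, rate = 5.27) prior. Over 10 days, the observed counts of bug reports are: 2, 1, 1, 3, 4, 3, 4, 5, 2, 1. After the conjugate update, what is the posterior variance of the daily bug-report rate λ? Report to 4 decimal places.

With a Gamma(shape α, rate β) prior, the Poisson likelihood is conjugate: the posterior is Gamma(α + ΣXᵢ, β + n).
Sum of counts S = 26 over n = 10 days.
Posterior: Gamma(α+S, β+n) = Gamma(1.71+26, 5.27+10) = Gamma(27.71, 15.27).
Var = α/β² = 27.71/15.27² = 0.1188.

0.1188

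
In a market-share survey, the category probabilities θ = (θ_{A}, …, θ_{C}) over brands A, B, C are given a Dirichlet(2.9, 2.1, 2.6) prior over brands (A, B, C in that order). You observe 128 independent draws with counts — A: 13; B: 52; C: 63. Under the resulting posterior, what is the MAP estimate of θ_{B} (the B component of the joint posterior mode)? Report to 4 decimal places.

The Dirichlet prior is conjugate to the Multinomial likelihood: each posterior αⱼ = prior αⱼ + observed count nⱼ.
Posterior concentration: (15.9, 54.1, 65.6), total = 135.6.
Joint mode component: (α_{B}−1)/(Σα−K) = 53.1/132.6 = 0.4005.

0.4005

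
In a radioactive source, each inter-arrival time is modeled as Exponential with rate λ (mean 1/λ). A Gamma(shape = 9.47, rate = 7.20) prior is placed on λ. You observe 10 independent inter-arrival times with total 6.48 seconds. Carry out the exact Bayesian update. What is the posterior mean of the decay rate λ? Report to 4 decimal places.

1.4232

With a Gamma(shape α, rate β) prior on the exponential rate λ, the posterior after n observations with total T = Σxᵢ is Gamma(α+n, β+T).
Posterior: Gamma(9.47+10, 7.20+6.48) = Gamma(19.47, 13.68).
Posterior mean of λ = α/β = 19.47/13.68 = 1.4232.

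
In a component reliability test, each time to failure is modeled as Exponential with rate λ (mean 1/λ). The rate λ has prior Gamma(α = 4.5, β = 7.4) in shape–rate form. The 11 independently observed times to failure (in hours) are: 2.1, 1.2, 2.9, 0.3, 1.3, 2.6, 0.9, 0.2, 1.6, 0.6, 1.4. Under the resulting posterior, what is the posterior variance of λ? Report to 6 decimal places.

With a Gamma(shape α, rate β) prior on the exponential rate λ, the posterior after n observations with total T = Σxᵢ is Gamma(α+n, β+T).
Sum of observations T = 15.1 hours; n = 11.
Posterior: Gamma(4.5+11, 7.4+15.1) = Gamma(15.5, 22.5).
Var = α/β² = 0.030617.

0.030617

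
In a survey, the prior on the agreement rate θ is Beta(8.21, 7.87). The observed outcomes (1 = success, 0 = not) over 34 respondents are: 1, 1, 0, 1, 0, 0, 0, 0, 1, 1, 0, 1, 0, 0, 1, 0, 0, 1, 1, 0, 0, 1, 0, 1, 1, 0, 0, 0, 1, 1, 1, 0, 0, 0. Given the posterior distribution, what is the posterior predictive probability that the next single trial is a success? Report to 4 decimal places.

0.4635

The Beta prior is conjugate to a Binomial/Bernoulli likelihood; the update adds successes to α and failures to β.
Posterior: Beta(α+k, β+n−k) = Beta(8.21+15, 7.87+19) = Beta(23.21, 26.87).
For a single future Bernoulli trial, P(success | data) = α/(α+β) = 0.4635.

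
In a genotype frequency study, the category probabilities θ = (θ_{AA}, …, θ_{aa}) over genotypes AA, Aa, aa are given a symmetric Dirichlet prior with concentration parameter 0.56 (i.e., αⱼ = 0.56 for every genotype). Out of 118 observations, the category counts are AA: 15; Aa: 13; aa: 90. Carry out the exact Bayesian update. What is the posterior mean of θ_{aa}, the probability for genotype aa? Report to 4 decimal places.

The Dirichlet prior is conjugate to the Multinomial likelihood: each posterior αⱼ = prior αⱼ + observed count nⱼ.
Posterior concentration: (15.56, 13.56, 90.56), total = 119.68.
E[θ_{aa}|data] = α_{aa}/Σα = 90.56/119.68 = 0.7567.

0.7567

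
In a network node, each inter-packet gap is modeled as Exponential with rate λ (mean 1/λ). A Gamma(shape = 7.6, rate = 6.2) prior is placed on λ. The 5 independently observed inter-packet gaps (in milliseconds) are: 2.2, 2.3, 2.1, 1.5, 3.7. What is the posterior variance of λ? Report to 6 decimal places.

0.038889

With a Gamma(shape α, rate β) prior on the exponential rate λ, the posterior after n observations with total T = Σxᵢ is Gamma(α+n, β+T).
Sum of observations T = 11.8 milliseconds; n = 5.
Posterior: Gamma(7.6+5, 6.2+11.8) = Gamma(12.6, 18.0).
Var = α/β² = 0.038889.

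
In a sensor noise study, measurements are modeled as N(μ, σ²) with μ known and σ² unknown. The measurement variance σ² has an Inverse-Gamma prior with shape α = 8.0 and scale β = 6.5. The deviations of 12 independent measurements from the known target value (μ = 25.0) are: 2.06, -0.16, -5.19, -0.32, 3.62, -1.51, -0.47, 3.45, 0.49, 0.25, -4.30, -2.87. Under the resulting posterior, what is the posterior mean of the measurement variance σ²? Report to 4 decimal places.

3.8017

With known mean μ and an Inverse-Gamma(α, β) prior on σ², the Normal likelihood is conjugate: posterior is Inv-Gamma(α + n/2, β + Σ(xᵢ−μ)²/2).
Σ(xᵢ−μ)² = (2.06)² + (-0.16)² + (-5.19)² + (-0.32)² + (3.62)² + (-1.51)² + (-0.47)² + (3.45)² + (0.49)² + (0.25)² + (-4.30)² + (-2.87)² = 85.8451.
Posterior: Inv-Gamma(8.0 + 12/2, 6.5 + 85.8451/2) = Inv-Gamma(14.00, 49.42255).
E[σ²|data] = β/(α−1) = 49.42255/13.00 = 3.8017.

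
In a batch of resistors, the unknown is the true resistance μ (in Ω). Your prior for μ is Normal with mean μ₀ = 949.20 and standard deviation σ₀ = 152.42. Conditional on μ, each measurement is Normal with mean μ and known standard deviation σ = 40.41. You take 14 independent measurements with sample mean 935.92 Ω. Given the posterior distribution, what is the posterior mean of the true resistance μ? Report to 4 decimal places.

For Normal data with known variance σ², a Normal(μ₀, σ₀²) prior on μ is conjugate. Posterior precision = 1/σ₀² + n/σ²; posterior mean is the precision-weighted average of μ₀ and x̄.
n·x̄ = 14·935.92 = 13102.88.
σ₀² = 152.42² = 23231.8564, σ² = 40.41² = 1632.9681; σ² + n·σ₀² = 1632.9681 + 14·23231.8564 = 326878.9577.
Posterior mean = (μ₀/σ₀² + n·x̄/σ²)/(1/σ₀² + n/σ²) = (σ²·μ₀ + σ₀²·n·x̄)/(σ² + n·σ₀²) = (1632.9681·949.20 + 23231.8564·13102.88)/326878.9577 = 305954239.906952/326878.9577 = 935.9863.

935.9863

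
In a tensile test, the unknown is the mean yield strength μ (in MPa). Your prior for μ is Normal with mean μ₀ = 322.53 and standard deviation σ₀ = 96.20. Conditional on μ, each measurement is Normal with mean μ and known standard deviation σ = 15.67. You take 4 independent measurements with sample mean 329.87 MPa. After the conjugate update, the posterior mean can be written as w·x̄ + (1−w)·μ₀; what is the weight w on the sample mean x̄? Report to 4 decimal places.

For Normal data with known variance σ², a Normal(μ₀, σ₀²) prior on μ is conjugate. Posterior precision = 1/σ₀² + n/σ²; posterior mean is the precision-weighted average of μ₀ and x̄.
σ₀² = 96.20² = 9254.44, σ² = 15.67² = 245.5489. Prior precision 1/σ₀² = 1/9254.44; data precision n/σ² = 4/245.5489.
w = (n/σ²)/(1/σ₀² + n/σ²) = n·σ₀²/(σ² + n·σ₀²) = 4·9254.44/(245.5489 + 4·9254.44) = 37017.76/37263.3089 = 0.9934.

0.9934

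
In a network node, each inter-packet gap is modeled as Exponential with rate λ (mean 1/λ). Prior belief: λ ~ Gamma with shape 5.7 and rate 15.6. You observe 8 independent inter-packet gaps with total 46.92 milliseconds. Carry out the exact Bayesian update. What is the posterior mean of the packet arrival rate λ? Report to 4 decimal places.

With a Gamma(shape α, rate β) prior on the exponential rate λ, the posterior after n observations with total T = Σxᵢ is Gamma(α+n, β+T).
Posterior: Gamma(5.7+8, 15.6+46.92) = Gamma(13.7, 62.52).
Posterior mean of λ = α/β = 13.7/62.52 = 0.2191.

0.2191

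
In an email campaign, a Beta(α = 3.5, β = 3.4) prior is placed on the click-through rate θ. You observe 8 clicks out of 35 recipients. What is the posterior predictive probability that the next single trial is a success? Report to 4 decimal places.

0.2745

The Beta prior is conjugate to a Binomial/Bernoulli likelihood; the update adds successes to α and failures to β.
Posterior: Beta(α+k, β+n−k) = Beta(3.5+8, 3.4+27) = Beta(11.5, 30.4).
For a single future Bernoulli trial, P(success | data) = α/(α+β) = 0.2745.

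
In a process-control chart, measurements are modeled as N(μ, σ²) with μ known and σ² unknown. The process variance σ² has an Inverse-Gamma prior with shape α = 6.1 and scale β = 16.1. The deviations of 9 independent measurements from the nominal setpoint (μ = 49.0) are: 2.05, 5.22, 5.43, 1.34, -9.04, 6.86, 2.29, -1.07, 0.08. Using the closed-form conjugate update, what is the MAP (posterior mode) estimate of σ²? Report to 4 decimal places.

With known mean μ and an Inverse-Gamma(α, β) prior on σ², the Normal likelihood is conjugate: posterior is Inv-Gamma(α + n/2, β + Σ(xᵢ−μ)²/2).
Σ(xᵢ−μ)² = (2.05)² + (5.22)² + (5.43)² + (1.34)² + (-9.04)² + (6.86)² + (2.29)² + (-1.07)² + (0.08)² = 197.9080.
Posterior: Inv-Gamma(6.1 + 9/2, 16.1 + 197.9080/2) = Inv-Gamma(10.60, 115.05400).
Mode = β/(α+1) = 115.05400/11.60 = 9.9184.

9.9184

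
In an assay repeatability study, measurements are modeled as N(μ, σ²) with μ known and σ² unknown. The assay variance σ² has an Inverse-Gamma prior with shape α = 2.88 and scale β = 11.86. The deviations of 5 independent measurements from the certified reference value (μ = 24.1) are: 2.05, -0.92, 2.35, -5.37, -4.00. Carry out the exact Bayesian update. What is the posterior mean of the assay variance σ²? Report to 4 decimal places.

9.0329

With known mean μ and an Inverse-Gamma(α, β) prior on σ², the Normal likelihood is conjugate: posterior is Inv-Gamma(α + n/2, β + Σ(xᵢ−μ)²/2).
Σ(xᵢ−μ)² = (2.05)² + (-0.92)² + (2.35)² + (-5.37)² + (-4.00)² = 55.4083.
Posterior: Inv-Gamma(2.88 + 5/2, 11.86 + 55.4083/2) = Inv-Gamma(5.38, 39.56415).
E[σ²|data] = β/(α−1) = 39.56415/4.38 = 9.0329.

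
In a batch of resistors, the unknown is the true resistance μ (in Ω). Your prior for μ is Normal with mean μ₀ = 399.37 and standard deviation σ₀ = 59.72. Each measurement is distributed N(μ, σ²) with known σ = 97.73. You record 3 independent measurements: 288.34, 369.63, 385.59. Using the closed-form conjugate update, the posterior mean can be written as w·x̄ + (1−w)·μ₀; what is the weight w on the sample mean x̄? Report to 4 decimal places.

0.5284

For Normal data with known variance σ², a Normal(μ₀, σ₀²) prior on μ is conjugate. Posterior precision = 1/σ₀² + n/σ²; posterior mean is the precision-weighted average of μ₀ and x̄.
σ₀² = 59.72² = 3566.4784, σ² = 97.73² = 9551.1529. Prior precision 1/σ₀² = 1/3566.4784; data precision n/σ² = 3/9551.1529.
w = (n/σ²)/(1/σ₀² + n/σ²) = n·σ₀²/(σ² + n·σ₀²) = 3·3566.4784/(9551.1529 + 3·3566.4784) = 10699.4352/20250.5881 = 0.5284.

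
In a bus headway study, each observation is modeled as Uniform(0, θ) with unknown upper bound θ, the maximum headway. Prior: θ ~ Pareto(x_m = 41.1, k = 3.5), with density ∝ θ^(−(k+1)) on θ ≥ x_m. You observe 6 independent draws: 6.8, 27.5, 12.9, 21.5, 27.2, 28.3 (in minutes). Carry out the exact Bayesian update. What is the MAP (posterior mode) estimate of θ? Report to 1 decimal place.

A Pareto(scale x_m, shape k) prior on the upper bound θ of Uniform(0, θ) is conjugate: posterior is Pareto(max(x_m, max xᵢ), k + n).
Sample maximum = 28.3; prior scale x_m = 41.1 → posterior scale = max = 41.1.
Posterior shape = 3.5 + 6 = 9.5.
The Pareto density is decreasing on [x_m, ∞), so the mode is x_m = 41.1.

41.1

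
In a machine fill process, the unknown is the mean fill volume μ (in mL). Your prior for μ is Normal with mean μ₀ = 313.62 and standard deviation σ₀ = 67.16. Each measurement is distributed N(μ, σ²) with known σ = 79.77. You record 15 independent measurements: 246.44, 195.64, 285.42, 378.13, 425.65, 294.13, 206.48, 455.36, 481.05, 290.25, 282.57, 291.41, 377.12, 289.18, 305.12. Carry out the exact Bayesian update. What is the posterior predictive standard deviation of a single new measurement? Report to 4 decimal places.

82.1645

For Normal data with known variance σ², a Normal(μ₀, σ₀²) prior on μ is conjugate. Posterior precision = 1/σ₀² + n/σ²; posterior mean is the precision-weighted average of μ₀ and x̄.
σ₀² = 67.16² = 4510.4656, σ² = 79.77² = 6363.2529; σ² + n·σ₀² = 6363.2529 + 15·4510.4656 = 74020.2369.
Posterior precision = 1/σ₀² + n/σ² = 1/4510.4656 + 15/6363.2529 = (σ² + n·σ₀²)/(σ₀²σ²) = 74020.2369/(4510.4656·6363.2529); posterior variance σₙ² = σ₀²σ²/(σ² + n·σ₀²) = 4510.4656·6363.2529/74020.2369 = 387.748466.
Predictive variance for one new observation = σₙ² + σ² = 4510.4656·6363.2529/74020.2369 + 6363.2529 = σ²·(σ₀² + 74020.2369)/74020.2369 = 6363.2529·78530.7025/74020.2369 = 6751.001366; SD = √(6363.2529·78530.7025/74020.2369) = 82.1645.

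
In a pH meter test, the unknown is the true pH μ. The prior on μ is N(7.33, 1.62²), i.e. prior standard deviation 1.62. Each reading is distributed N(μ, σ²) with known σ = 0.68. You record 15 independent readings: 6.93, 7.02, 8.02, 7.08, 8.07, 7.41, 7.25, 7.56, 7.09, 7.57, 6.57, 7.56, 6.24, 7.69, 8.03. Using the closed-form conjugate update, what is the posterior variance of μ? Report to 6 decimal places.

0.030469

For Normal data with known variance σ², a Normal(μ₀, σ₀²) prior on μ is conjugate. Posterior precision = 1/σ₀² + n/σ²; posterior mean is the precision-weighted average of μ₀ and x̄.
σ₀² = 1.62² = 2.6244, σ² = 0.68² = 0.4624; σ² + n·σ₀² = 0.4624 + 15·2.6244 = 39.8284.
Posterior precision = 1/σ₀² + n/σ² = 1/2.6244 + 15/0.4624 = (σ² + n·σ₀²)/(σ₀²σ²) = 39.8284/(2.6244·0.4624); posterior variance σₙ² = σ₀²σ²/(σ² + n·σ₀²) = 2.6244·0.4624/39.8284 = 0.030469.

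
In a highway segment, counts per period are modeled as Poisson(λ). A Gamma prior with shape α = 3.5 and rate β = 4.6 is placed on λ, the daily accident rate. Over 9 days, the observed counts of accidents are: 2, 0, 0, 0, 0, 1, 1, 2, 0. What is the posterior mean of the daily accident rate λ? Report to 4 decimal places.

0.6985

With a Gamma(shape α, rate β) prior, the Poisson likelihood is conjugate: the posterior is Gamma(α + ΣXᵢ, β + n).
Sum of counts S = 6 over n = 9 days.
Posterior: Gamma(α+S, β+n) = Gamma(3.5+6, 4.6+9) = Gamma(9.5, 13.6).
Posterior mean = α/β = 9.5/13.6 = 0.6985.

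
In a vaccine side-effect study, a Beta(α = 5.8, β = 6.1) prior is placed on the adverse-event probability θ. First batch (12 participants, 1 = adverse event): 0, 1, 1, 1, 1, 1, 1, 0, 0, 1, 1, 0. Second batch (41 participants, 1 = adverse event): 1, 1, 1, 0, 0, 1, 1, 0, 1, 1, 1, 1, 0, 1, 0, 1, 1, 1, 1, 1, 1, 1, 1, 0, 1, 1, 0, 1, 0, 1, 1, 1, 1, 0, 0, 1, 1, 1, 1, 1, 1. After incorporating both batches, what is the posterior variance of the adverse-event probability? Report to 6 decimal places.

0.003244

The Beta prior is conjugate to a Binomial/Bernoulli likelihood; the update adds successes to α and failures to β.
After batch 1: Beta(5.8+8, 6.1+4) = Beta(13.8, 10.1).
After batch 2: Beta(13.8+31, 10.1+10) = Beta(44.8, 20.1).
Var = αβ/((α+β)²(α+β+1)) = 44.8·20.1/(64.9²·65.9) = 0.003244.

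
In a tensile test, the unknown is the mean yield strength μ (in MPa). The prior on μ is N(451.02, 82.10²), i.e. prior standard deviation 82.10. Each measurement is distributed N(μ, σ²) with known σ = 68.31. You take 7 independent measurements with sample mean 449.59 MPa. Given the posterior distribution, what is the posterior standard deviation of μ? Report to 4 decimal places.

For Normal data with known variance σ², a Normal(μ₀, σ₀²) prior on μ is conjugate. Posterior precision = 1/σ₀² + n/σ²; posterior mean is the precision-weighted average of μ₀ and x̄.
σ₀² = 82.10² = 6740.41, σ² = 68.31² = 4666.2561; σ² + n·σ₀² = 4666.2561 + 7·6740.41 = 51849.1261.
Posterior precision = 1/σ₀² + n/σ² = 1/6740.41 + 7/4666.2561 = (σ² + n·σ₀²)/(σ₀²σ²) = 51849.1261/(6740.41·4666.2561); posterior variance σₙ² = σ₀²σ²/(σ² + n·σ₀²) = 6740.41·4666.2561/51849.1261 = 606.615418.
Posterior SD = √σₙ² = √(6740.41·4666.2561/51849.1261) = 24.6296.

24.6296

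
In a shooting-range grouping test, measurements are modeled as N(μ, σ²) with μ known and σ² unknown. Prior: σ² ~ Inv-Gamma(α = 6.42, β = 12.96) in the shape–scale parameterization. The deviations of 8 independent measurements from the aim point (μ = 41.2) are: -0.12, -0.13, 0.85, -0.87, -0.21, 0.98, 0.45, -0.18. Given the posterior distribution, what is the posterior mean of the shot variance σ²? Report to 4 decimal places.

1.5218

With known mean μ and an Inverse-Gamma(α, β) prior on σ², the Normal likelihood is conjugate: posterior is Inv-Gamma(α + n/2, β + Σ(xᵢ−μ)²/2).
Σ(xᵢ−μ)² = (-0.12)² + (-0.13)² + (0.85)² + (-0.87)² + (-0.21)² + (0.98)² + (0.45)² + (-0.18)² = 2.7501.
Posterior: Inv-Gamma(6.42 + 8/2, 12.96 + 2.7501/2) = Inv-Gamma(10.42, 14.33505).
E[σ²|data] = β/(α−1) = 14.33505/9.42 = 1.5218.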